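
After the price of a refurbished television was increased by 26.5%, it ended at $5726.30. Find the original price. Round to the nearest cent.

The overall multiplier applied was 1.265.
So the original price was $5726.30 ÷ 1.265 ≈ $4526.72.

$4526.72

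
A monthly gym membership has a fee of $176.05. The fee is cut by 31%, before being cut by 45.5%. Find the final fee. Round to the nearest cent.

$66.20

31% decrease: $176.05 × 0.69 = $121.4745.
After the 45.5% decrease: $121.4745 × 0.545 = $66.2036025 ≈ $66.20.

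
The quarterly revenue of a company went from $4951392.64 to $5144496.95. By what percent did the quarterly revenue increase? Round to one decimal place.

Change: $5144496.95 − $4951392.64 = $193104.31.
Relative to the original: $193104.31 ÷ $4951392.64 ≈ 3.9%.
So the quarterly revenue increased by 3.9%.

3.9%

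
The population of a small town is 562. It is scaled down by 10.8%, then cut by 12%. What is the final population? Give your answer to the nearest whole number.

Each change multiplies by a factor: 0.892 × 0.88 = 0.78496.
562 × 0.78496 = 441.14752 ≈ 441.

441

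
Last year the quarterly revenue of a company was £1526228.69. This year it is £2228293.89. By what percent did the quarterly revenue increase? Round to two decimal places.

46.00%

Change: £2228293.89 − £1526228.69 = £702065.20.
Relative to the original: £702065.20 ÷ £1526228.69 ≈ 46.00%.
So the quarterly revenue increased by 46.00%.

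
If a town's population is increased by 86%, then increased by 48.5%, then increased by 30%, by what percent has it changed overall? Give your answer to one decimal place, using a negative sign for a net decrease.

The combined multiplier is 1.86 × 1.485 × 1.3 = 3.59073.
That corresponds to an increase of 259.1%.

259.1%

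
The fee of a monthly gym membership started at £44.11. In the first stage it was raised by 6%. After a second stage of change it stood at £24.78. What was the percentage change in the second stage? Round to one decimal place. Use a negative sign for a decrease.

-47.0%

After the first stage: £44.11 × 1.06 = £46.7566.
Second-stage multiplier: £24.78 ÷ £46.7566 ≈ 0.52998.
That is a change of -47.0%.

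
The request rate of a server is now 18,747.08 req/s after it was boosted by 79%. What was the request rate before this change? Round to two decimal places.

10,473.23 req/s

The overall multiplier applied was 1.79.
So the original request rate was 18,747.08 ÷ 1.79 ≈ 10,473.23 req/s.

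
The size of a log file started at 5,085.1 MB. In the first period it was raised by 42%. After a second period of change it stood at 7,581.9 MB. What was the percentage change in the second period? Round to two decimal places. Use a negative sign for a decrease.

5.00%

After the first period: 5,085.1 × 1.42 = 7220.842.
Second-period multiplier: 7,581.9 ÷ 7220.842 ≈ 1.050002.
That is a change of 5.00%.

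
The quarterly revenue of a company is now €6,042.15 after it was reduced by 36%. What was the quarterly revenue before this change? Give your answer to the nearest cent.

The overall multiplier applied was 0.64.
So the original quarterly revenue was €6,042.15 ÷ 0.64 ≈ €9,440.86.

€9,440.86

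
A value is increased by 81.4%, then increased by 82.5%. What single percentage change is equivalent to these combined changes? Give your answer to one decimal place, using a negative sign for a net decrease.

The combined multiplier is 1.814 × 1.825 = 3.31055.
That corresponds to an increase of 231.1%.

231.1%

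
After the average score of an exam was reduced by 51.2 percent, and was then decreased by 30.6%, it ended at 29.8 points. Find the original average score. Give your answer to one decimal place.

88.0 points

The overall multiplier applied was 0.488 × 0.694 = 0.338672.
So the original average score was 29.8 ÷ 0.338672 ≈ 88.0 points.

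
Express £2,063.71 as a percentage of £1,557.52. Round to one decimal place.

£2,063.71 ÷ £1,557.52 ≈ 132.5%.

132.5%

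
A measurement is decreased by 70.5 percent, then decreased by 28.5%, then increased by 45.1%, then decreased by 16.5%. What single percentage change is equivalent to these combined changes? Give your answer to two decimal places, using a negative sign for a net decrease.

A 70.5% decrease multiplies by 0.295.
Then a 28.5% decrease: 0.295 × 0.715 = 0.210925.
Then a 45.1% increase: 0.210925 × 1.451 = 0.306052175.
Then a 16.5% decrease: 0.306052175 × 0.835 = 0.255553566125.
Overall factor 0.255553566125, i.e. -74.44%.

-74.44%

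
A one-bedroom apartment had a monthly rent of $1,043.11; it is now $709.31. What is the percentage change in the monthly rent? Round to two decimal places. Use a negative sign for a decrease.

Change: $709.31 − $1,043.11 = -$333.80.
Relative to the original: -$333.80 ÷ $1,043.11 ≈ -32.00%.

-32.00%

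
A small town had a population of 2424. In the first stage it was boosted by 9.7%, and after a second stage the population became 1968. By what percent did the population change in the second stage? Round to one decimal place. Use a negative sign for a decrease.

After the first stage: 2424 × 1.097 = 2659.128.
Second-stage multiplier: 1968 ÷ 2659.128 ≈ 0.74009.
That is a change of -26.0%.

-26.0%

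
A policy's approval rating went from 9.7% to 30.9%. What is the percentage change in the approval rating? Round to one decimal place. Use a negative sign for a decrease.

218.6%

The change is 30.9 − 9.7 = 21.2 percentage points.
Relative to the original 9.7%, that is 21.2 ÷ 9.7 ≈ 218.6%.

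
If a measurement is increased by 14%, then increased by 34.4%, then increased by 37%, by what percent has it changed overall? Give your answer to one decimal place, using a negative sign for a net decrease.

The combined multiplier is 1.14 × 1.344 × 1.37 = 2.0990592.
That corresponds to an increase of 109.9%.

109.9%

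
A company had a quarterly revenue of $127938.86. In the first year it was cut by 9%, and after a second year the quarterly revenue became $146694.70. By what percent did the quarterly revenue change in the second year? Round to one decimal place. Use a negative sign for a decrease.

26.0%

After the first year: $127938.86 × 0.91 = $116424.3626.
Second-year multiplier: $146694.70 ÷ $116424.3626 ≈ 1.26.
That is a change of 26.0%.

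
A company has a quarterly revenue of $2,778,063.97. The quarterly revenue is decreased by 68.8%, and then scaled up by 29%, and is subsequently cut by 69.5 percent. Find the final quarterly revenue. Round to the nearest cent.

After the 68.8% decrease: $2,778,063.97 × 0.312 = $866755.95864.
After the 29% increase: $866755.95864 × 1.29 = $1118115.1866456.
Apply the 69.5% decrease: $1118115.1866456 × 0.305 = $341025.131926908 ≈ $341,025.13.

$341,025.13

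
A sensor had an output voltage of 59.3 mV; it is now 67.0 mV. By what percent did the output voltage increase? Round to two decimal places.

Change: 67.0 − 59.3 = 7.7.
Relative to the original: 7.7 ÷ 59.3 ≈ 12.98%.
So the output voltage increased by 12.98%.

12.98%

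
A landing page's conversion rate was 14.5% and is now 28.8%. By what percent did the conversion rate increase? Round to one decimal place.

98.6%

The change is 28.8 − 14.5 = 14.3 percentage points.
Relative to the original 14.5%, that is 14.3 ÷ 14.5 ≈ 98.6%.
So the conversion rate rose by 98.6%.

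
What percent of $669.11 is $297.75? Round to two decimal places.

$297.75 ÷ $669.11 ≈ 44.50%.

44.50%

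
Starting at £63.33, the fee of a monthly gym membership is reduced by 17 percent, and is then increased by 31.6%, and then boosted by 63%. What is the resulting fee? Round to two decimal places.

£112.75

After the 17% decrease: £63.33 × 0.83 = £52.5639.
Apply the 31.6% increase: £52.5639 × 1.316 = £69.1740924.
Apply the 63% increase: £69.1740924 × 1.63 = £112.753770612 ≈ £112.75.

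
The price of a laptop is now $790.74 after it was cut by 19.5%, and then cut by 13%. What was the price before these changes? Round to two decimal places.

$1129.06

Undoing the 13% decrease: $790.74 ÷ 0.87 ≈ $908.896552.
Undoing the 19.5% decrease: $908.896552 ÷ 0.805 ≈ $1129.06.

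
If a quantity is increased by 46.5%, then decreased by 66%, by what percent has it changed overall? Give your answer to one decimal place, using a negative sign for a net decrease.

A 46.5% increase multiplies by 1.465.
Then a 66% decrease: 1.465 × 0.34 = 0.4981.
Overall factor 0.4981, i.e. -50.2%.

-50.2%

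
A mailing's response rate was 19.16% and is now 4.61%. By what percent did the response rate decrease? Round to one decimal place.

75.9%

The change is 4.61 − 19.16 = -14.55 percentage points.
Relative to the original 19.16%, that is -14.55 ÷ 19.16 ≈ -75.9%.
So the response rate fell by 75.9%.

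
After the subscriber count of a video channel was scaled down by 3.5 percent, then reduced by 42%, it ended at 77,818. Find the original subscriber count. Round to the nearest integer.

Undoing the 42% decrease: 77,818 ÷ 0.58 ≈ 134168.965517.
Undoing the 3.5% decrease: 134168.965517 ÷ 0.965 ≈ 139,035.

139,035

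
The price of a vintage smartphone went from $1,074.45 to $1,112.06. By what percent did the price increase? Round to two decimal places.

Change: $1,112.06 − $1,074.45 = $37.61.
Relative to the original: $37.61 ÷ $1,074.45 ≈ 3.50%.
So the price increased by 3.50%.

3.50%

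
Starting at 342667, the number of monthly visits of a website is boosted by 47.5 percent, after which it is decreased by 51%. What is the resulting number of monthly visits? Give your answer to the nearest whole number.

247663

Each change multiplies by a factor: 1.475 × 0.49 = 0.72275.
342667 × 0.72275 = 247662.57425 ≈ 247663.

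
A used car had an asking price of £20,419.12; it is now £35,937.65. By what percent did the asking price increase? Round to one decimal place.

Change: £35,937.65 − £20,419.12 = £15,518.53.
Relative to the original: £15,518.53 ÷ £20,419.12 ≈ 76.0%.
So the asking price increased by 76.0%.

76.0%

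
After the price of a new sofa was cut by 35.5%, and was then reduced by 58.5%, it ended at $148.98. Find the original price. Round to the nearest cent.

Undoing the 58.5% decrease: $148.98 ÷ 0.415 ≈ $358.987952.
Undoing the 35.5% decrease: $358.987952 ÷ 0.645 ≈ $556.57.

$556.57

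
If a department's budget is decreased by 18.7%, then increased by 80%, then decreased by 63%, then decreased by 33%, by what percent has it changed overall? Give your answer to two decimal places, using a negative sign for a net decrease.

-63.72%

The combined multiplier is 0.813 × 1.8 × 0.37 × 0.67 = 0.36277686.
That corresponds to a decrease of 63.72%.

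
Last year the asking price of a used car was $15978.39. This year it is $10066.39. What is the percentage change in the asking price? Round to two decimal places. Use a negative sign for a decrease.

Change: $10066.39 − $15978.39 = -$5912.00.
Relative to the original: -$5912.00 ÷ $15978.39 ≈ -37.00%.

-37.00%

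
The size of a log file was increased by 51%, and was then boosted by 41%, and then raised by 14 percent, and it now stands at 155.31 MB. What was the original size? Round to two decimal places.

Undoing the 14% increase: 155.31 ÷ 1.14 ≈ 136.236842.
Undoing the 41% increase: 136.236842 ÷ 1.41 ≈ 96.621874.
Undoing the 51% increase: 96.621874 ÷ 1.51 ≈ 63.99 MB.

63.99 MB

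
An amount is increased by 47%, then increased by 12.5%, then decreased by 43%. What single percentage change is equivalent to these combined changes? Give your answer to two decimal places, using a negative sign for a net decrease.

The combined multiplier is 1.47 × 1.125 × 0.57 = 0.9426375.
That corresponds to a decrease of 5.74%.

-5.74%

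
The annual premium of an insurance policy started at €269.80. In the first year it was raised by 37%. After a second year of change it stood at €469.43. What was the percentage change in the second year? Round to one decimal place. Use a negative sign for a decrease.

27.0%

After the first year: €269.80 × 1.37 = €369.626.
Second-year multiplier: €469.43 ÷ €369.626 ≈ 1.27001.
That is a change of 27.0%.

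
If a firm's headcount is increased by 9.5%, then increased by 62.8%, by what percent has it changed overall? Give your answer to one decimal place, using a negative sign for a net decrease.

78.3%

The combined multiplier is 1.095 × 1.628 = 1.78266.
That corresponds to an increase of 78.3%.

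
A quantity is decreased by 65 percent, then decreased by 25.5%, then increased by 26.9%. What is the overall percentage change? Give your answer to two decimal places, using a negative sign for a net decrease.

A 65% decrease multiplies by 0.35.
Then a 25.5% decrease: 0.35 × 0.745 = 0.26075.
Then a 26.9% increase: 0.26075 × 1.269 = 0.33089175.
Overall factor 0.33089175, i.e. -66.91%.

-66.91%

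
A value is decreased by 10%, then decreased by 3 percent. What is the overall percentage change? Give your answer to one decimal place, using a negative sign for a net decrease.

-12.7%

A 10% decrease multiplies by 0.9.
Then a 3% decrease: 0.9 × 0.97 = 0.873.
Overall factor 0.873, i.e. -12.7%.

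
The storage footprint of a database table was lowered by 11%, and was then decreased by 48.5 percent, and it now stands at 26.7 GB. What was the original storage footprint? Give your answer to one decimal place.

The overall multiplier applied was 0.89 × 0.515 = 0.45835.
So the original storage footprint was 26.7 ÷ 0.45835 ≈ 58.3 GB.

58.3 GB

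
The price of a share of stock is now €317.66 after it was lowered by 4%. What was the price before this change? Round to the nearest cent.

€330.90

The overall multiplier applied was 0.96.
So the original price was €317.66 ÷ 0.96 ≈ €330.90.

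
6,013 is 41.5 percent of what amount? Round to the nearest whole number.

6,013 ÷ 0.415 ≈ 14,489.

14,489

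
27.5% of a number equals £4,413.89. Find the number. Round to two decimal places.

£16,050.51

£4,413.89 ÷ 0.275 ≈ £16,050.51.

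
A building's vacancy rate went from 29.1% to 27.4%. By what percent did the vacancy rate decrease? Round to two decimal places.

5.84%

The change is 27.4 − 29.1 = -1.7 percentage points.
Relative to the original 29.1%, that is -1.7 ÷ 29.1 ≈ -5.84%.
So the vacancy rate fell by 5.84%.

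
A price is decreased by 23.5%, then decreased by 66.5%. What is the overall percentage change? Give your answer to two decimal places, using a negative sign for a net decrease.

-74.37%

The combined multiplier is 0.765 × 0.335 = 0.256275.
That corresponds to a decrease of 74.37%.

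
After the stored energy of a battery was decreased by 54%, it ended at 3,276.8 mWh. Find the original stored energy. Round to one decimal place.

The overall multiplier applied was 0.46.
So the original stored energy was 3,276.8 ÷ 0.46 ≈ 7,123.5 mWh.

7,123.5 mWh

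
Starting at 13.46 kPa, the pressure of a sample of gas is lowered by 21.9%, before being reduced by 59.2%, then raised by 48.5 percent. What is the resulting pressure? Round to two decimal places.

6.37 kPa

Each change multiplies by a factor: 0.781 × 0.408 × 1.485 = 0.47319228.
13.46 × 0.47319228 = 6.3691680888 ≈ 6.37.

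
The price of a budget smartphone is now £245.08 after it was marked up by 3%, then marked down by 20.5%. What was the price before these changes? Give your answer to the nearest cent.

Undoing the 20.5% decrease: £245.08 ÷ 0.795 ≈ £308.27673.
Undoing the 3% increase: £308.27673 ÷ 1.03 ≈ £299.30.

£299.30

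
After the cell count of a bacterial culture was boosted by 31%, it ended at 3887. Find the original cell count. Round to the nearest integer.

2967

The overall multiplier applied was 1.31.
So the original cell count was 3887 ÷ 1.31 ≈ 2967.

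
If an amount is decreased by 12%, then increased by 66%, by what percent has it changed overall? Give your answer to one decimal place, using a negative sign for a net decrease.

The combined multiplier is 0.88 × 1.66 = 1.4608.
That corresponds to an increase of 46.1%.

46.1%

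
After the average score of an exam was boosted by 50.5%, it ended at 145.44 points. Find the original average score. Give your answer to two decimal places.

The overall multiplier applied was 1.505.
So the original average score was 145.44 ÷ 1.505 ≈ 96.64 points.

96.64 points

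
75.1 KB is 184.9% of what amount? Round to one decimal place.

75.1 KB ÷ 1.849 ≈ 40.6 KB.

40.6 KB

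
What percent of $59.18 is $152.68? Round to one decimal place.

$152.68 ÷ $59.18 ≈ 258.0%.

258.0%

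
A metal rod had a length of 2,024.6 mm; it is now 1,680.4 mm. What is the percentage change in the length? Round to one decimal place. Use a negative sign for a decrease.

-17.0%

Change: 1,680.4 − 2,024.6 = -344.2.
Relative to the original: -344.2 ÷ 2,024.6 ≈ -17.0%.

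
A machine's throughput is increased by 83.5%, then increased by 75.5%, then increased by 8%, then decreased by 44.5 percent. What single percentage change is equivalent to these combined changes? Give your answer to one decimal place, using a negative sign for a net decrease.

The combined multiplier is 1.835 × 1.755 × 1.08 × 0.555 = 1.930322745.
That corresponds to an increase of 93.0%.

93.0%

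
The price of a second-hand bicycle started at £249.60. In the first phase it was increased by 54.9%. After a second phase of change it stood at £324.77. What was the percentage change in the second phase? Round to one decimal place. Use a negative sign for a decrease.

-16.0%

After the first phase: £249.60 × 1.549 = £386.6304.
Second-phase multiplier: £324.77 ÷ £386.6304 ≈ 0.84.
That is a change of -16.0%.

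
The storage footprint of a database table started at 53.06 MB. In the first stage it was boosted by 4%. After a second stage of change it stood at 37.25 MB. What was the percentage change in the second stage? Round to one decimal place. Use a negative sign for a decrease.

-32.5%

After the first stage: 53.06 × 1.04 = 55.1824.
Second-stage multiplier: 37.25 ÷ 55.1824 ≈ 0.67503.
That is a change of -32.5%.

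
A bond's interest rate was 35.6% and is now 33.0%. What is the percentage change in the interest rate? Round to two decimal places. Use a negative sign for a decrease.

-7.30%

The change is 33.0 − 35.6 = -2.6 percentage points.
Relative to the original 35.6%, that is -2.6 ÷ 35.6 ≈ -7.30%.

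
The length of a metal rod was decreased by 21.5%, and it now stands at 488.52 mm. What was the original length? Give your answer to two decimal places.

622.32 mm

The overall multiplier applied was 0.785.
So the original length was 488.52 ÷ 0.785 ≈ 622.32 mm.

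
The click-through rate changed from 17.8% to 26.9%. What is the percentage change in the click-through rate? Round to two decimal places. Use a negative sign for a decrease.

The change is 26.9 − 17.8 = 9.1 percentage points.
Relative to the original 17.8%, that is 9.1 ÷ 17.8 ≈ 51.12%.

51.12%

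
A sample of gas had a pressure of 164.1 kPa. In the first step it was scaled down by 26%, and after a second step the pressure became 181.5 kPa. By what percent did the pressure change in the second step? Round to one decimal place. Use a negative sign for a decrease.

After the first step: 164.1 × 0.74 = 121.434.
Second-step multiplier: 181.5 ÷ 121.434 ≈ 1.49464.
That is a change of 49.5%.

49.5%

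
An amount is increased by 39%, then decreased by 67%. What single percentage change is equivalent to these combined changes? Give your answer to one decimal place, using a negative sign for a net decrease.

-54.1%

A 39% increase multiplies by 1.39.
Then a 67% decrease: 1.39 × 0.33 = 0.4587.
Overall factor 0.4587, i.e. -54.1%.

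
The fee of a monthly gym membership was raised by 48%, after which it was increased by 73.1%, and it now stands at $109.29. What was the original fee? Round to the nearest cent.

The overall multiplier applied was 1.48 × 1.731 = 2.56188.
So the original fee was $109.29 ÷ 2.56188 ≈ $42.66.

$42.66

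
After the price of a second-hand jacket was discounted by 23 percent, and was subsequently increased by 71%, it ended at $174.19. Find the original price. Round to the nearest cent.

$132.29

Undoing the 71% increase: $174.19 ÷ 1.71 ≈ $101.865497.
Undoing the 23% decrease: $101.865497 ÷ 0.77 ≈ $132.29.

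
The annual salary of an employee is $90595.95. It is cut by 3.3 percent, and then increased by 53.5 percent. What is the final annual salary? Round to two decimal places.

$134475.65

3.3% decrease: $90595.95 × 0.967 = $87606.28365.
After the 53.5% increase: $87606.28365 × 1.535 = $134475.64540275 ≈ $134475.65.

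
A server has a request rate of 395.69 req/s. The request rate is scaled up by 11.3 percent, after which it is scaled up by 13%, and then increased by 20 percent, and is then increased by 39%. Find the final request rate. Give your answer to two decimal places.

After the 11.3% increase: 395.69 × 1.113 = 440.40297.
Apply the 13% increase: 440.40297 × 1.13 = 497.6553561.
After the 20% increase: 497.6553561 × 1.2 = 597.18642732.
After the 39% increase: 597.18642732 × 1.39 = 830.0891339748 ≈ 830.09.

830.09 req/s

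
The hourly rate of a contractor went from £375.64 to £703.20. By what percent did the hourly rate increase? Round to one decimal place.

Change: £703.20 − £375.64 = £327.56.
Relative to the original: £327.56 ÷ £375.64 ≈ 87.2%.
So the hourly rate increased by 87.2%.

87.2%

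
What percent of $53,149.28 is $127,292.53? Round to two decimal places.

$127,292.53 ÷ $53,149.28 ≈ 239.50%.

239.50%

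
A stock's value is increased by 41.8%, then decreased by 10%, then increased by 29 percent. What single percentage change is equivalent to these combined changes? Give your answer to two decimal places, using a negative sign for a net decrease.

A 41.8% increase multiplies by 1.418.
Then a 10% decrease: 1.418 × 0.9 = 1.2762.
Then a 29% increase: 1.2762 × 1.29 = 1.646298.
Overall factor 1.646298, i.e. 64.63%.

64.63%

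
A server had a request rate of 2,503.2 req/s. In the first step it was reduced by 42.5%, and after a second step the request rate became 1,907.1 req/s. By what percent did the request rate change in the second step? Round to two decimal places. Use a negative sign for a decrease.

32.50%

After the first step: 2,503.2 × 0.575 = 1439.34.
Second-step multiplier: 1,907.1 ÷ 1439.34 ≈ 1.324982.
That is a change of 32.50%.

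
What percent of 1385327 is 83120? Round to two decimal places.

83120 ÷ 1385327 ≈ 6.00%.

6.00%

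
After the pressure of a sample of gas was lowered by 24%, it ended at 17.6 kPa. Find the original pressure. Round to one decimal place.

23.2 kPa

The overall multiplier applied was 0.76.
So the original pressure was 17.6 ÷ 0.76 ≈ 23.2 kPa.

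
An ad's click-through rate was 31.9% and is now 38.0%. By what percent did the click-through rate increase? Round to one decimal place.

The change is 38.0 − 31.9 = 6.1 percentage points.
Relative to the original 31.9%, that is 6.1 ÷ 31.9 ≈ 19.1%.
So the click-through rate rose by 19.1%.

19.1%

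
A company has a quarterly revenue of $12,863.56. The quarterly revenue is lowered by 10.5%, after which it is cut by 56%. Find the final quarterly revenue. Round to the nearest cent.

Each change multiplies by a factor: 0.895 × 0.44 = 0.3938.
$12,863.56 × 0.3938 = $5065.669928 ≈ $5,065.67.

$5,065.67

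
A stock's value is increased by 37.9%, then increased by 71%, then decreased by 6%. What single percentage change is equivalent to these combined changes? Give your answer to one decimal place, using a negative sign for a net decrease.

A 37.9% increase multiplies by 1.379.
Then a 71% increase: 1.379 × 1.71 = 2.35809.
Then a 6% decrease: 2.35809 × 0.94 = 2.2166046.
Overall factor 2.2166046, i.e. 121.7%.

121.7%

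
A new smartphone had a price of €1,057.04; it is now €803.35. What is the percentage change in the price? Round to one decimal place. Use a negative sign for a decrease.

-24.0%

Change: €803.35 − €1,057.04 = -€253.69.
Relative to the original: -€253.69 ÷ €1,057.04 ≈ -24.0%.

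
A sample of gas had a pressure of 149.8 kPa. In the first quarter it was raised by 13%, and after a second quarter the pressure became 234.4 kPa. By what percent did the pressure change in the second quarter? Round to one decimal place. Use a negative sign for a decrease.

38.5%

After the first quarter: 149.8 × 1.13 = 169.274.
Second-quarter multiplier: 234.4 ÷ 169.274 ≈ 1.38474.
That is a change of 38.5%.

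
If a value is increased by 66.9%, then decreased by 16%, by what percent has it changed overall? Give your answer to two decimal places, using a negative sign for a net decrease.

The combined multiplier is 1.669 × 0.84 = 1.40196.
That corresponds to an increase of 40.20%.

40.20%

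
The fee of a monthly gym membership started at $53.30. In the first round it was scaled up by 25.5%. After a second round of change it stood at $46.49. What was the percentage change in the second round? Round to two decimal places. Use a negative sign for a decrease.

After the first round: $53.30 × 1.255 = $66.8915.
Second-round multiplier: $46.49 ÷ $66.8915 ≈ 0.695006.
That is a change of -30.50%.

-30.50%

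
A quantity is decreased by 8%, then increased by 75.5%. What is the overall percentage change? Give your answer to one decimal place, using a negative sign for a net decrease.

An 8% decrease multiplies by 0.92.
Then a 75.5% increase: 0.92 × 1.755 = 1.6146.
Overall factor 1.6146, i.e. 61.5%.

61.5%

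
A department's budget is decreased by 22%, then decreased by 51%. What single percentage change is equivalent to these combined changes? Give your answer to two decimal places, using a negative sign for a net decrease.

-61.78%

The combined multiplier is 0.78 × 0.49 = 0.3822.
That corresponds to a decrease of 61.78%.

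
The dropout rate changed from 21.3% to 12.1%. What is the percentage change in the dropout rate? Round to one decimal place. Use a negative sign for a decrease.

The change is 12.1 − 21.3 = -9.2 percentage points.
Relative to the original 21.3%, that is -9.2 ÷ 21.3 ≈ -43.2%.

-43.2%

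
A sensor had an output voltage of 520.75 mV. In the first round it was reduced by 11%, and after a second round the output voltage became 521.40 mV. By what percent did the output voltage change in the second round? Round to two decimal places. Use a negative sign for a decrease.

12.50%

After the first round: 520.75 × 0.89 = 463.4675.
Second-round multiplier: 521.40 ÷ 463.4675 ≈ 1.124998.
That is a change of 12.50%.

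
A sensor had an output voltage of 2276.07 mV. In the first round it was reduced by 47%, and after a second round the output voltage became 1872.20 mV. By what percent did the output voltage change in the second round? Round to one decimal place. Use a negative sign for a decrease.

After the first round: 2276.07 × 0.53 = 1206.3171.
Second-round multiplier: 1872.20 ÷ 1206.3171 ≈ 1.552.
That is a change of 55.2%.

55.2%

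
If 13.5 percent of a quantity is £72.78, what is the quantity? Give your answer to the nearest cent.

£72.78 ÷ 0.135 ≈ £539.11.

£539.11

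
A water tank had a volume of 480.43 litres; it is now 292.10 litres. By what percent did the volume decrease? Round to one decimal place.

Change: 292.10 − 480.43 = -188.33.
Relative to the original: -188.33 ÷ 480.43 ≈ -39.2%.
So the volume decreased by 39.2%.

39.2%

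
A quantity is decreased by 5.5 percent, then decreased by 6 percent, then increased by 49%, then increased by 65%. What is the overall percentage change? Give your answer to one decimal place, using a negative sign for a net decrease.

The combined multiplier is 0.945 × 0.94 × 1.49 × 1.65 = 2.18388555.
That corresponds to an increase of 118.4%.

118.4%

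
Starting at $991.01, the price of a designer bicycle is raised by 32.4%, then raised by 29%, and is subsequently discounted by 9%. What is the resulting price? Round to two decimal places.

After the 32.4% increase: $991.01 × 1.324 = $1312.09724.
29% increase: $1312.09724 × 1.29 = $1692.6054396.
9% decrease: $1692.6054396 × 0.91 = $1540.270950036 ≈ $1540.27.

$1540.27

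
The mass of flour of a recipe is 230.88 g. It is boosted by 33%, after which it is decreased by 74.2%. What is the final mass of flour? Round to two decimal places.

79.22 g

Each change multiplies by a factor: 1.33 × 0.258 = 0.34314.
230.88 × 0.34314 = 79.2241632 ≈ 79.22.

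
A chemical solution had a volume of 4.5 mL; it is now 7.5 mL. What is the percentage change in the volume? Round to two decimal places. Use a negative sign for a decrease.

Change: 7.5 − 4.5 = 3.0.
Relative to the original: 3.0 ÷ 4.5 ≈ 66.67%.

66.67%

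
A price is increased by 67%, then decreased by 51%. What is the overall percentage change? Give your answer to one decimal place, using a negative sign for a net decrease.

A 67% increase multiplies by 1.67.
Then a 51% decrease: 1.67 × 0.49 = 0.8183.
Overall factor 0.8183, i.e. -18.2%.

-18.2%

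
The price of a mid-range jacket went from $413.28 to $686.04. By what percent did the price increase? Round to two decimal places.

66.00%

Change: $686.04 − $413.28 = $272.76.
Relative to the original: $272.76 ÷ $413.28 ≈ 66.00%.
So the price increased by 66.00%.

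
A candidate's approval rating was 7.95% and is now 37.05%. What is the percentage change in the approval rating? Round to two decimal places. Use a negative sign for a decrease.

366.04%

The change is 37.05 − 7.95 = 29.10 percentage points.
Relative to the original 7.95%, that is 29.10 ÷ 7.95 ≈ 366.04%.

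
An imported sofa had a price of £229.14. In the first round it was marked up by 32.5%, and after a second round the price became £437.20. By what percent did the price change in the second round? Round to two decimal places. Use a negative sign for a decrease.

44.00%

After the first round: £229.14 × 1.325 = £303.6105.
Second-round multiplier: £437.20 ÷ £303.6105 ≈ 1.440003.
That is a change of 44.00%.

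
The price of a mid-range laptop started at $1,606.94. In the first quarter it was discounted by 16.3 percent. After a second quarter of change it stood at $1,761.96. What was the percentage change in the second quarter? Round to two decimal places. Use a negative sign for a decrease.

31.00%

After the first quarter: $1,606.94 × 0.837 = $1345.00878.
Second-quarter multiplier: $1,761.96 ÷ $1345.00878 ≈ 1.309999.
That is a change of 31.00%.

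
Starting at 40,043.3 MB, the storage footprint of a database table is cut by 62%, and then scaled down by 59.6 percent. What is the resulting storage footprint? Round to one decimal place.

Apply the 62% decrease: 40,043.3 × 0.38 = 15216.454.
59.6% decrease: 15216.454 × 0.404 = 6147.447416 ≈ 6,147.4.

6,147.4 MB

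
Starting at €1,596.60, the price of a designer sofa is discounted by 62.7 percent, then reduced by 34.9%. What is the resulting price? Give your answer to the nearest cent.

Apply the 62.7% decrease: €1,596.60 × 0.373 = €595.5318.
Apply the 34.9% decrease: €595.5318 × 0.651 = €387.6912018 ≈ €387.69.

€387.69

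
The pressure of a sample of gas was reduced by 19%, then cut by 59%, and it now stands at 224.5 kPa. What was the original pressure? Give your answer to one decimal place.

676.0 kPa

The overall multiplier applied was 0.81 × 0.41 = 0.3321.
So the original pressure was 224.5 ÷ 0.3321 ≈ 676.0 kPa.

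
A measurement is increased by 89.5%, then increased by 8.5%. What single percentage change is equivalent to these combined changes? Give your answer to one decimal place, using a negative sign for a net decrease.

105.6%

The combined multiplier is 1.895 × 1.085 = 2.056075.
That corresponds to an increase of 105.6%.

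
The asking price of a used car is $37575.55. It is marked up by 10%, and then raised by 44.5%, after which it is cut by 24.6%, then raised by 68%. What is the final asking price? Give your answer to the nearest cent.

$75656.55

Apply the 10% increase: $37575.55 × 1.1 = $41333.105.
After the 44.5% increase: $41333.105 × 1.445 = $59726.336725.
24.6% decrease: $59726.336725 × 0.754 = $45033.65789065.
68% increase: $45033.65789065 × 1.68 = $75656.545256292 ≈ $75656.55.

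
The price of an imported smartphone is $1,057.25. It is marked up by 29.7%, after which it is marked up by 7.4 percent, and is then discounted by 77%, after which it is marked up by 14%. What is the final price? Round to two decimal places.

$386.15

Each change multiplies by a factor: 1.297 × 1.074 × 0.23 × 1.14 = 0.3652388316.
$1,057.25 × 0.3652388316 = $386.1487547091 ≈ $386.15.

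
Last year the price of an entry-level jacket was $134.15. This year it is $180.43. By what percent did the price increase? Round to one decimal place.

34.5%

Change: $180.43 − $134.15 = $46.28.
Relative to the original: $46.28 ÷ $134.15 ≈ 34.5%.
So the price increased by 34.5%.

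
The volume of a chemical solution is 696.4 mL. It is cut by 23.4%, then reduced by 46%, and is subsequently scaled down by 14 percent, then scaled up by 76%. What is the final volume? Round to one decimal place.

436.0 mL

23.4% decrease: 696.4 × 0.766 = 533.4424.
46% decrease: 533.4424 × 0.54 = 288.058896.
14% decrease: 288.058896 × 0.86 = 247.73065056.
After the 76% increase: 247.73065056 × 1.76 = 436.0059449856 ≈ 436.0.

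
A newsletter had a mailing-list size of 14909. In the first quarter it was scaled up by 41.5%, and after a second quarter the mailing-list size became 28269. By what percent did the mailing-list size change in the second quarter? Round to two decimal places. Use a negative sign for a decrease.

After the first quarter: 14909 × 1.415 = 21096.235.
Second-quarter multiplier: 28269 ÷ 21096.235 ≈ 1.340002.
That is a change of 34.00%.

34.00%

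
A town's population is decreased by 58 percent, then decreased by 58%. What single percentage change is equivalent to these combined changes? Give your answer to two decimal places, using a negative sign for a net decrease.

-82.36%

A 58% decrease multiplies by 0.42.
Then a 58% decrease: 0.42 × 0.42 = 0.1764.
Overall factor 0.1764, i.e. -82.36%.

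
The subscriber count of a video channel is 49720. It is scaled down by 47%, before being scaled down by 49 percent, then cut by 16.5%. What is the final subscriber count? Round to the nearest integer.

11222

Each change multiplies by a factor: 0.53 × 0.51 × 0.835 = 0.2257005.
49720 × 0.2257005 = 11221.82886 ≈ 11222.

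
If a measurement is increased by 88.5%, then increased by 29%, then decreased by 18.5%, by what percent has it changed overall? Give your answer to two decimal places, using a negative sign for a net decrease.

98.18%

An 88.5% increase multiplies by 1.885.
Then a 29% increase: 1.885 × 1.29 = 2.43165.
Then an 18.5% decrease: 2.43165 × 0.815 = 1.98179475.
Overall factor 1.98179475, i.e. 98.18%.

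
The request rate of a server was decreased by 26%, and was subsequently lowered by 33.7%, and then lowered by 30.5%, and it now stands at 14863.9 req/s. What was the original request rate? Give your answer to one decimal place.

43591.6 req/s

The overall multiplier applied was 0.74 × 0.663 × 0.695 = 0.3409809.
So the original request rate was 14863.9 ÷ 0.3409809 ≈ 43591.6 req/s.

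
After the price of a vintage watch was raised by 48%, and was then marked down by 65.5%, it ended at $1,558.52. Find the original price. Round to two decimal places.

$3,052.33

The overall multiplier applied was 1.48 × 0.345 = 0.5106.
So the original price was $1,558.52 ÷ 0.5106 ≈ $3,052.33.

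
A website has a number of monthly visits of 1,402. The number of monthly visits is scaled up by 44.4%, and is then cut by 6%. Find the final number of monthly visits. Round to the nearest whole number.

1,903

After the 44.4% increase: 1,402 × 1.444 = 2024.488.
6% decrease: 2024.488 × 0.94 = 1903.01872 ≈ 1,903.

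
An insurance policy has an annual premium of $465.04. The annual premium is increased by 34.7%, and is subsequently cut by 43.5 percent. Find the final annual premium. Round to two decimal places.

Each change multiplies by a factor: 1.347 × 0.565 = 0.761055.
$465.04 × 0.761055 = $353.9210172 ≈ $353.92.

$353.92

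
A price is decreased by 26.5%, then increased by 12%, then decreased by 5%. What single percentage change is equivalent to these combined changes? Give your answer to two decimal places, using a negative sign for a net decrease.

The combined multiplier is 0.735 × 1.12 × 0.95 = 0.78204.
That corresponds to a decrease of 21.80%.

-21.80%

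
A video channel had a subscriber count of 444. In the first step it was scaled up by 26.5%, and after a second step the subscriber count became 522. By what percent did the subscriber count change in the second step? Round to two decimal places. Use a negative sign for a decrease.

-7.06%

After the first step: 444 × 1.265 = 561.66.
Second-step multiplier: 522 ÷ 561.66 ≈ 0.929388.
That is a change of -7.06%.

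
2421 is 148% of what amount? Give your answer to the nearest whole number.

1636

2421 ÷ 1.48 ≈ 1636.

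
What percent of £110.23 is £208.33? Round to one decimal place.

189.0%

£208.33 ÷ £110.23 ≈ 189.0%.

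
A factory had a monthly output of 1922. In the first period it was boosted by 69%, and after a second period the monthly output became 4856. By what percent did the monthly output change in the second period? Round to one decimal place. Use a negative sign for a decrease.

After the first period: 1922 × 1.69 = 3248.18.
Second-period multiplier: 4856 ÷ 3248.18 ≈ 1.49499.
That is a change of 49.5%.

49.5%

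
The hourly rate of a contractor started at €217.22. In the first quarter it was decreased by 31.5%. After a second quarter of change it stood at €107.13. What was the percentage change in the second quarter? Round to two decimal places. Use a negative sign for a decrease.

After the first quarter: €217.22 × 0.685 = €148.7957.
Second-quarter multiplier: €107.13 ÷ €148.7957 ≈ 0.71998.
That is a change of -28.00%.

-28.00%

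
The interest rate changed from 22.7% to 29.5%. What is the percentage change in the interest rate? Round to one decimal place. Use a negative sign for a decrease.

The change is 29.5 − 22.7 = 6.8 percentage points.
Relative to the original 22.7%, that is 6.8 ÷ 22.7 ≈ 30.0%.

30.0%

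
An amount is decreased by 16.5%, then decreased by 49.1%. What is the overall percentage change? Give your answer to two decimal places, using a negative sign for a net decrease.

-57.50%

The combined multiplier is 0.835 × 0.509 = 0.425015.
That corresponds to a decrease of 57.50%.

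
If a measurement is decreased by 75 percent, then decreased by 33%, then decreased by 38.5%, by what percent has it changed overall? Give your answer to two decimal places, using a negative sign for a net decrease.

-89.70%

The combined multiplier is 0.25 × 0.67 × 0.615 = 0.1030125.
That corresponds to a decrease of 89.70%.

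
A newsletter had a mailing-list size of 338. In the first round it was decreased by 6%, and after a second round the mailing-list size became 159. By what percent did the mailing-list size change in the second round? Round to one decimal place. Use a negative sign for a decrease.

After the first round: 338 × 0.94 = 317.72.
Second-round multiplier: 159 ÷ 317.72 ≈ 0.50044.
That is a change of -50.0%.

-50.0%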